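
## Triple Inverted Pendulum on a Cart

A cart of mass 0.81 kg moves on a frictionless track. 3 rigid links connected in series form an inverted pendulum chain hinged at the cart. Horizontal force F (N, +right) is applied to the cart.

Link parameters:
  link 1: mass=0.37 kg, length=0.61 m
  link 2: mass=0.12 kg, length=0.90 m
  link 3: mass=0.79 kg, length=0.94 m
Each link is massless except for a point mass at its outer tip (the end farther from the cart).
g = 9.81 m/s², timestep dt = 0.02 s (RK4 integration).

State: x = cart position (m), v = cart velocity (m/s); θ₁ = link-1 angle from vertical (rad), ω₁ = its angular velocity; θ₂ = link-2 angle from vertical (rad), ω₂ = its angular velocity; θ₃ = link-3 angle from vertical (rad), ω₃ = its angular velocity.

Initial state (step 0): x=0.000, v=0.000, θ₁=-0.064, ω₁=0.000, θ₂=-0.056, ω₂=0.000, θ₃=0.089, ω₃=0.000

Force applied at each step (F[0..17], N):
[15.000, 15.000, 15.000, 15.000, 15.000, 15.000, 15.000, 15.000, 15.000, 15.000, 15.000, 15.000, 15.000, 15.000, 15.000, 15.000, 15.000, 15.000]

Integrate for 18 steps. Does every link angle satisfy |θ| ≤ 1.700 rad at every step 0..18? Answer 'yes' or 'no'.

Answer: yes

Derivation:
apply F[0]=+15.000 → step 1: x=0.004, v=0.386, θ₁=-0.071, ω₁=-0.659, θ₂=-0.058, ω₂=-0.150, θ₃=0.091, ω₃=0.173
apply F[1]=+15.000 → step 2: x=0.015, v=0.774, θ₁=-0.090, ω₁=-1.328, θ₂=-0.062, ω₂=-0.282, θ₃=0.096, ω₃=0.333
apply F[2]=+15.000 → step 3: x=0.035, v=1.161, θ₁=-0.124, ω₁=-2.010, θ₂=-0.069, ω₂=-0.381, θ₃=0.104, ω₃=0.461
apply F[3]=+15.000 → step 4: x=0.062, v=1.545, θ₁=-0.171, ω₁=-2.692, θ₂=-0.077, ω₂=-0.431, θ₃=0.114, ω₃=0.536
apply F[4]=+15.000 → step 5: x=0.097, v=1.915, θ₁=-0.231, ω₁=-3.350, θ₂=-0.085, ω₂=-0.428, θ₃=0.125, ω₃=0.534
apply F[5]=+15.000 → step 6: x=0.138, v=2.262, θ₁=-0.304, ω₁=-3.946, θ₂=-0.094, ω₂=-0.386, θ₃=0.135, ω₃=0.444
apply F[6]=+15.000 → step 7: x=0.187, v=2.577, θ₁=-0.389, ω₁=-4.450, θ₂=-0.101, ω₂=-0.331, θ₃=0.142, ω₃=0.271
apply F[7]=+15.000 → step 8: x=0.241, v=2.855, θ₁=-0.482, ω₁=-4.845, θ₂=-0.107, ω₂=-0.299, θ₃=0.145, ω₃=0.039
apply F[8]=+15.000 → step 9: x=0.301, v=3.098, θ₁=-0.582, ω₁=-5.137, θ₂=-0.113, ω₂=-0.318, θ₃=0.143, ω₃=-0.225
apply F[9]=+15.000 → step 10: x=0.365, v=3.310, θ₁=-0.687, ω₁=-5.345, θ₂=-0.120, ω₂=-0.402, θ₃=0.136, ω₃=-0.496
apply F[10]=+15.000 → step 11: x=0.433, v=3.497, θ₁=-0.795, ω₁=-5.489, θ₂=-0.130, ω₂=-0.554, θ₃=0.124, ω₃=-0.757
apply F[11]=+15.000 → step 12: x=0.505, v=3.663, θ₁=-0.906, ω₁=-5.589, θ₂=-0.143, ω₂=-0.770, θ₃=0.106, ω₃=-1.000
apply F[12]=+15.000 → step 13: x=0.579, v=3.812, θ₁=-1.018, ω₁=-5.659, θ₂=-0.161, ω₂=-1.041, θ₃=0.084, ω₃=-1.226
apply F[13]=+15.000 → step 14: x=0.657, v=3.948, θ₁=-1.132, ω₁=-5.704, θ₂=-0.185, ω₂=-1.359, θ₃=0.057, ω₃=-1.436
apply F[14]=+15.000 → step 15: x=0.737, v=4.072, θ₁=-1.246, ω₁=-5.728, θ₂=-0.215, ω₂=-1.711, θ₃=0.026, ω₃=-1.637
apply F[15]=+15.000 → step 16: x=0.820, v=4.187, θ₁=-1.361, ω₁=-5.728, θ₂=-0.253, ω₂=-2.089, θ₃=-0.008, ω₃=-1.835
apply F[16]=+15.000 → step 17: x=0.905, v=4.295, θ₁=-1.475, ω₁=-5.698, θ₂=-0.299, ω₂=-2.481, θ₃=-0.047, ω₃=-2.037
apply F[17]=+15.000 → step 18: x=0.992, v=4.400, θ₁=-1.589, ω₁=-5.629, θ₂=-0.353, ω₂=-2.874, θ₃=-0.090, ω₃=-2.253
Max |angle| over trajectory = 1.589 rad; bound = 1.700 → within bound.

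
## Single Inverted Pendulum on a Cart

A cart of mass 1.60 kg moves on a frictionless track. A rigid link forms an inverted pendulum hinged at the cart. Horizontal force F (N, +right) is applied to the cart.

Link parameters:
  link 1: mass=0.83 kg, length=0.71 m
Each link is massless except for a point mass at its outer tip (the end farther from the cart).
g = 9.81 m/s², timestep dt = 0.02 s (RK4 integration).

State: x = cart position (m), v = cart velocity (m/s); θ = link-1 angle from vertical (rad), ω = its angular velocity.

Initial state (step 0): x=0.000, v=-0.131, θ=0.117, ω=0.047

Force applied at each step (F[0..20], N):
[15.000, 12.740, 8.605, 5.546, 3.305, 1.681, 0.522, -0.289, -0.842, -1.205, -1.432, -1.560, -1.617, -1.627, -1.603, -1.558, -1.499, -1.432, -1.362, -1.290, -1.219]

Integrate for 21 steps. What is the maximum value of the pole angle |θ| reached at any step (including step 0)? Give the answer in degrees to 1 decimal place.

Answer: 6.7°

Derivation:
apply F[0]=+15.000 → step 1: x=-0.001, v=0.044, θ=0.116, ω=-0.165
apply F[1]=+12.740 → step 2: x=0.001, v=0.190, θ=0.111, ω=-0.339
apply F[2]=+8.605 → step 3: x=0.006, v=0.287, θ=0.103, ω=-0.444
apply F[3]=+5.546 → step 4: x=0.013, v=0.346, θ=0.094, ω=-0.500
apply F[4]=+3.305 → step 5: x=0.020, v=0.378, θ=0.083, ω=-0.521
apply F[5]=+1.681 → step 6: x=0.027, v=0.392, θ=0.073, ω=-0.518
apply F[6]=+0.522 → step 7: x=0.035, v=0.391, θ=0.063, ω=-0.499
apply F[7]=-0.289 → step 8: x=0.043, v=0.382, θ=0.053, ω=-0.470
apply F[8]=-0.842 → step 9: x=0.051, v=0.367, θ=0.044, ω=-0.435
apply F[9]=-1.205 → step 10: x=0.058, v=0.348, θ=0.036, ω=-0.397
apply F[10]=-1.432 → step 11: x=0.064, v=0.326, θ=0.028, ω=-0.359
apply F[11]=-1.560 → step 12: x=0.071, v=0.304, θ=0.021, ω=-0.321
apply F[12]=-1.617 → step 13: x=0.077, v=0.282, θ=0.015, ω=-0.285
apply F[13]=-1.627 → step 14: x=0.082, v=0.261, θ=0.010, ω=-0.251
apply F[14]=-1.603 → step 15: x=0.087, v=0.240, θ=0.005, ω=-0.220
apply F[15]=-1.558 → step 16: x=0.092, v=0.220, θ=0.001, ω=-0.191
apply F[16]=-1.499 → step 17: x=0.096, v=0.202, θ=-0.002, ω=-0.165
apply F[17]=-1.432 → step 18: x=0.100, v=0.184, θ=-0.006, ω=-0.141
apply F[18]=-1.362 → step 19: x=0.103, v=0.168, θ=-0.008, ω=-0.120
apply F[19]=-1.290 → step 20: x=0.106, v=0.153, θ=-0.010, ω=-0.102
apply F[20]=-1.219 → step 21: x=0.109, v=0.138, θ=-0.012, ω=-0.085
Max |angle| over trajectory = 0.117 rad = 6.7°.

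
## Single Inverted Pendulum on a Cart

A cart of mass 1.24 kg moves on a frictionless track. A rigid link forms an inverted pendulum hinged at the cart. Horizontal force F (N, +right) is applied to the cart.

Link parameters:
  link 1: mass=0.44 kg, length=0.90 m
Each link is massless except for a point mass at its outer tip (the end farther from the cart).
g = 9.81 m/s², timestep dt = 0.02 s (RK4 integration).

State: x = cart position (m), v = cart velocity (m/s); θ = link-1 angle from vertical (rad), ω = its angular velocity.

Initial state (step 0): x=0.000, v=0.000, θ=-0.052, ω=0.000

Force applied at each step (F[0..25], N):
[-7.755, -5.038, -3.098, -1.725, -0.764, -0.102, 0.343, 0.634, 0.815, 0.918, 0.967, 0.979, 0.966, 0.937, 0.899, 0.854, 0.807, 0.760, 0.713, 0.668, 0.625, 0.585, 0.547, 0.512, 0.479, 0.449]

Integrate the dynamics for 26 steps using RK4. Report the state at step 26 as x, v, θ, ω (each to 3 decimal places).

Answer: x=-0.086, v=-0.049, θ=0.013, ω=0.006

Derivation:
apply F[0]=-7.755 → step 1: x=-0.001, v=-0.121, θ=-0.051, ω=0.123
apply F[1]=-5.038 → step 2: x=-0.004, v=-0.199, θ=-0.048, ω=0.199
apply F[2]=-3.098 → step 3: x=-0.009, v=-0.246, θ=-0.043, ω=0.241
apply F[3]=-1.725 → step 4: x=-0.014, v=-0.271, θ=-0.038, ω=0.260
apply F[4]=-0.764 → step 5: x=-0.020, v=-0.281, θ=-0.033, ω=0.263
apply F[5]=-0.102 → step 6: x=-0.025, v=-0.280, θ=-0.028, ω=0.256
apply F[6]=+0.343 → step 7: x=-0.031, v=-0.273, θ=-0.023, ω=0.242
apply F[7]=+0.634 → step 8: x=-0.036, v=-0.261, θ=-0.018, ω=0.225
apply F[8]=+0.815 → step 9: x=-0.041, v=-0.247, θ=-0.014, ω=0.206
apply F[9]=+0.918 → step 10: x=-0.046, v=-0.232, θ=-0.010, ω=0.186
apply F[10]=+0.967 → step 11: x=-0.050, v=-0.215, θ=-0.006, ω=0.166
apply F[11]=+0.979 → step 12: x=-0.055, v=-0.199, θ=-0.003, ω=0.147
apply F[12]=+0.966 → step 13: x=-0.058, v=-0.184, θ=-0.000, ω=0.129
apply F[13]=+0.937 → step 14: x=-0.062, v=-0.169, θ=0.002, ω=0.113
apply F[14]=+0.899 → step 15: x=-0.065, v=-0.154, θ=0.004, ω=0.098
apply F[15]=+0.854 → step 16: x=-0.068, v=-0.141, θ=0.006, ω=0.084
apply F[16]=+0.807 → step 17: x=-0.071, v=-0.128, θ=0.007, ω=0.071
apply F[17]=+0.760 → step 18: x=-0.073, v=-0.117, θ=0.009, ω=0.060
apply F[18]=+0.713 → step 19: x=-0.075, v=-0.106, θ=0.010, ω=0.050
apply F[19]=+0.668 → step 20: x=-0.077, v=-0.096, θ=0.011, ω=0.041
apply F[20]=+0.625 → step 21: x=-0.079, v=-0.086, θ=0.012, ω=0.033
apply F[21]=+0.585 → step 22: x=-0.081, v=-0.078, θ=0.012, ω=0.026
apply F[22]=+0.547 → step 23: x=-0.082, v=-0.070, θ=0.013, ω=0.020
apply F[23]=+0.512 → step 24: x=-0.084, v=-0.062, θ=0.013, ω=0.015
apply F[24]=+0.479 → step 25: x=-0.085, v=-0.056, θ=0.013, ω=0.010
apply F[25]=+0.449 → step 26: x=-0.086, v=-0.049, θ=0.013, ω=0.006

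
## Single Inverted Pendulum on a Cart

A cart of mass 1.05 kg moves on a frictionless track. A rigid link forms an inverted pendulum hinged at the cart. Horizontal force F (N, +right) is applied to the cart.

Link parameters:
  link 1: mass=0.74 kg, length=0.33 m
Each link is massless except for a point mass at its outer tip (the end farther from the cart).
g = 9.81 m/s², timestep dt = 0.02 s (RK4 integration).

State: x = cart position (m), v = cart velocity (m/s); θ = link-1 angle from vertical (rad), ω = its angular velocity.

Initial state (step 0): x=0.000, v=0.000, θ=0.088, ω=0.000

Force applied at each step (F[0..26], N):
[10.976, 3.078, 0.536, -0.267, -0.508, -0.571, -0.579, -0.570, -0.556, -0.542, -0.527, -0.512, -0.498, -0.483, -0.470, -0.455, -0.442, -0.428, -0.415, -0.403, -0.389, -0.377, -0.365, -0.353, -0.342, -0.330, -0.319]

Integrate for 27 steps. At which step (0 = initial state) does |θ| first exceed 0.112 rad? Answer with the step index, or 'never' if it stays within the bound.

Answer: never

Derivation:
apply F[0]=+10.976 → step 1: x=0.002, v=0.196, θ=0.083, ω=-0.541
apply F[1]=+3.078 → step 2: x=0.006, v=0.244, θ=0.071, ω=-0.640
apply F[2]=+0.536 → step 3: x=0.011, v=0.246, θ=0.058, ω=-0.606
apply F[3]=-0.267 → step 4: x=0.016, v=0.233, θ=0.047, ω=-0.538
apply F[4]=-0.508 → step 5: x=0.021, v=0.218, θ=0.037, ω=-0.467
apply F[5]=-0.571 → step 6: x=0.025, v=0.203, θ=0.028, ω=-0.401
apply F[6]=-0.579 → step 7: x=0.029, v=0.188, θ=0.021, ω=-0.343
apply F[7]=-0.570 → step 8: x=0.032, v=0.175, θ=0.014, ω=-0.292
apply F[8]=-0.556 → step 9: x=0.036, v=0.163, θ=0.009, ω=-0.249
apply F[9]=-0.542 → step 10: x=0.039, v=0.152, θ=0.004, ω=-0.210
apply F[10]=-0.527 → step 11: x=0.042, v=0.141, θ=0.001, ω=-0.178
apply F[11]=-0.512 → step 12: x=0.044, v=0.132, θ=-0.003, ω=-0.149
apply F[12]=-0.498 → step 13: x=0.047, v=0.123, θ=-0.005, ω=-0.124
apply F[13]=-0.483 → step 14: x=0.049, v=0.114, θ=-0.008, ω=-0.103
apply F[14]=-0.470 → step 15: x=0.052, v=0.107, θ=-0.010, ω=-0.085
apply F[15]=-0.455 → step 16: x=0.054, v=0.099, θ=-0.011, ω=-0.069
apply F[16]=-0.442 → step 17: x=0.056, v=0.093, θ=-0.012, ω=-0.055
apply F[17]=-0.428 → step 18: x=0.057, v=0.086, θ=-0.013, ω=-0.044
apply F[18]=-0.415 → step 19: x=0.059, v=0.080, θ=-0.014, ω=-0.034
apply F[19]=-0.403 → step 20: x=0.061, v=0.075, θ=-0.015, ω=-0.025
apply F[20]=-0.389 → step 21: x=0.062, v=0.069, θ=-0.015, ω=-0.018
apply F[21]=-0.377 → step 22: x=0.063, v=0.064, θ=-0.015, ω=-0.011
apply F[22]=-0.365 → step 23: x=0.065, v=0.059, θ=-0.016, ω=-0.006
apply F[23]=-0.353 → step 24: x=0.066, v=0.055, θ=-0.016, ω=-0.001
apply F[24]=-0.342 → step 25: x=0.067, v=0.050, θ=-0.016, ω=0.003
apply F[25]=-0.330 → step 26: x=0.068, v=0.046, θ=-0.016, ω=0.006
apply F[26]=-0.319 → step 27: x=0.069, v=0.042, θ=-0.015, ω=0.009
max |θ| = 0.088 ≤ 0.112 over all 28 states.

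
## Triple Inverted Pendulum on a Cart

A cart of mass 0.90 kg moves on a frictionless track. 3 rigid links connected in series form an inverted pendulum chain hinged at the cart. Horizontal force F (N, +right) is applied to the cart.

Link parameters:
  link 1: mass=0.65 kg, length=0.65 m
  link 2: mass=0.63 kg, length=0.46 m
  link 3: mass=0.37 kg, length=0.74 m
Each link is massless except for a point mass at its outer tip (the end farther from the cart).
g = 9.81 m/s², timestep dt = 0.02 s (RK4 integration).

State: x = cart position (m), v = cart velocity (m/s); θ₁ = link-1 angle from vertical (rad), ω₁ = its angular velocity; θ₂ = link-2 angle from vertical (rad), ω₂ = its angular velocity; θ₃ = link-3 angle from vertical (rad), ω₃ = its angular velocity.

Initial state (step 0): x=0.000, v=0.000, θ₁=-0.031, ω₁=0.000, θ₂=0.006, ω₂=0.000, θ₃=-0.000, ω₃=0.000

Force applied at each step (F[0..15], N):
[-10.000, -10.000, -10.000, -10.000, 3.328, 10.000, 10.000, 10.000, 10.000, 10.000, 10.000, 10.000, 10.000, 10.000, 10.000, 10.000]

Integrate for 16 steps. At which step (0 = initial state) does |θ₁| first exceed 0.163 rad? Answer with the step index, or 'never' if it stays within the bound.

apply F[0]=-10.000 → step 1: x=-0.002, v=-0.211, θ₁=-0.028, ω₁=0.298, θ₂=0.006, ω₂=0.042, θ₃=-0.000, ω₃=-0.003
apply F[1]=-10.000 → step 2: x=-0.008, v=-0.425, θ₁=-0.019, ω₁=0.605, θ₂=0.008, ω₂=0.078, θ₃=-0.000, ω₃=-0.006
apply F[2]=-10.000 → step 3: x=-0.019, v=-0.643, θ₁=-0.004, ω₁=0.927, θ₂=0.009, ω₂=0.101, θ₃=-0.000, ω₃=-0.009
apply F[3]=-10.000 → step 4: x=-0.034, v=-0.867, θ₁=0.018, ω₁=1.273, θ₂=0.012, ω₂=0.108, θ₃=-0.000, ω₃=-0.013
apply F[4]=+3.328 → step 5: x=-0.051, v=-0.803, θ₁=0.043, ω₁=1.192, θ₂=0.014, ω₂=0.093, θ₃=-0.001, ω₃=-0.018
apply F[5]=+10.000 → step 6: x=-0.065, v=-0.600, θ₁=0.064, ω₁=0.913, θ₂=0.015, ω₂=0.055, θ₃=-0.001, ω₃=-0.025
apply F[6]=+10.000 → step 7: x=-0.075, v=-0.404, θ₁=0.080, ω₁=0.662, θ₂=0.016, ω₂=-0.004, θ₃=-0.002, ω₃=-0.032
apply F[7]=+10.000 → step 8: x=-0.081, v=-0.214, θ₁=0.090, ω₁=0.430, θ₂=0.015, ω₂=-0.079, θ₃=-0.003, ω₃=-0.040
apply F[8]=+10.000 → step 9: x=-0.084, v=-0.028, θ₁=0.097, ω₁=0.213, θ₂=0.012, ω₂=-0.167, θ₃=-0.003, ω₃=-0.047
apply F[9]=+10.000 → step 10: x=-0.082, v=0.156, θ₁=0.099, ω₁=0.004, θ₂=0.008, ω₂=-0.265, θ₃=-0.004, ω₃=-0.054
apply F[10]=+10.000 → step 11: x=-0.077, v=0.341, θ₁=0.097, ω₁=-0.203, θ₂=0.002, ω₂=-0.370, θ₃=-0.006, ω₃=-0.058
apply F[11]=+10.000 → step 12: x=-0.069, v=0.527, θ₁=0.091, ω₁=-0.413, θ₂=-0.007, ω₂=-0.479, θ₃=-0.007, ω₃=-0.060
apply F[12]=+10.000 → step 13: x=-0.056, v=0.717, θ₁=0.080, ω₁=-0.632, θ₂=-0.017, ω₂=-0.590, θ₃=-0.008, ω₃=-0.058
apply F[13]=+10.000 → step 14: x=-0.040, v=0.913, θ₁=0.066, ω₁=-0.865, θ₂=-0.030, ω₂=-0.700, θ₃=-0.009, ω₃=-0.052
apply F[14]=+10.000 → step 15: x=-0.020, v=1.116, θ₁=0.046, ω₁=-1.119, θ₂=-0.045, ω₂=-0.804, θ₃=-0.010, ω₃=-0.040
apply F[15]=+10.000 → step 16: x=0.005, v=1.327, θ₁=0.021, ω₁=-1.398, θ₂=-0.062, ω₂=-0.898, θ₃=-0.011, ω₃=-0.024
max |θ₁| = 0.099 ≤ 0.163 over all 17 states.

Answer: never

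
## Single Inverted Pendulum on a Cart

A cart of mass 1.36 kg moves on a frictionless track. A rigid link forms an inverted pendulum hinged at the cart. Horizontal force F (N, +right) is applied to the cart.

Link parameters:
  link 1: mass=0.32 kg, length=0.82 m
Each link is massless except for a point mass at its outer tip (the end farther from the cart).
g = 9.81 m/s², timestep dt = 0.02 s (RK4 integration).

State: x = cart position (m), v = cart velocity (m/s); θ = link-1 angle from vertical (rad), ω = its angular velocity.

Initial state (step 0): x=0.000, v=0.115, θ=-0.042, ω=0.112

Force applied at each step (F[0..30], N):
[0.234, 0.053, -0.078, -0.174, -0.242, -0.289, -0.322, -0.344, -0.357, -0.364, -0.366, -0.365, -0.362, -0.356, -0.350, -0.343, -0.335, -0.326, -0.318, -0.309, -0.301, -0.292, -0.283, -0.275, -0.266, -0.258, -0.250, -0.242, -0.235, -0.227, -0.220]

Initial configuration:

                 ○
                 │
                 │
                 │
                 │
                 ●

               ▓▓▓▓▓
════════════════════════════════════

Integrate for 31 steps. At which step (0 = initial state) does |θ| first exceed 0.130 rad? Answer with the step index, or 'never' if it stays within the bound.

apply F[0]=+0.234 → step 1: x=0.002, v=0.120, θ=-0.040, ω=0.096
apply F[1]=+0.053 → step 2: x=0.005, v=0.123, θ=-0.038, ω=0.083
apply F[2]=-0.078 → step 3: x=0.007, v=0.123, θ=-0.037, ω=0.074
apply F[3]=-0.174 → step 4: x=0.010, v=0.123, θ=-0.035, ω=0.066
apply F[4]=-0.242 → step 5: x=0.012, v=0.121, θ=-0.034, ω=0.060
apply F[5]=-0.289 → step 6: x=0.015, v=0.118, θ=-0.033, ω=0.056
apply F[6]=-0.322 → step 7: x=0.017, v=0.115, θ=-0.032, ω=0.052
apply F[7]=-0.344 → step 8: x=0.019, v=0.111, θ=-0.031, ω=0.049
apply F[8]=-0.357 → step 9: x=0.021, v=0.107, θ=-0.030, ω=0.046
apply F[9]=-0.364 → step 10: x=0.023, v=0.103, θ=-0.029, ω=0.044
apply F[10]=-0.366 → step 11: x=0.025, v=0.099, θ=-0.028, ω=0.042
apply F[11]=-0.365 → step 12: x=0.027, v=0.095, θ=-0.027, ω=0.041
apply F[12]=-0.362 → step 13: x=0.029, v=0.091, θ=-0.026, ω=0.039
apply F[13]=-0.356 → step 14: x=0.031, v=0.087, θ=-0.026, ω=0.038
apply F[14]=-0.350 → step 15: x=0.033, v=0.083, θ=-0.025, ω=0.037
apply F[15]=-0.343 → step 16: x=0.034, v=0.079, θ=-0.024, ω=0.036
apply F[16]=-0.335 → step 17: x=0.036, v=0.075, θ=-0.023, ω=0.035
apply F[17]=-0.326 → step 18: x=0.037, v=0.071, θ=-0.023, ω=0.034
apply F[18]=-0.318 → step 19: x=0.039, v=0.068, θ=-0.022, ω=0.033
apply F[19]=-0.309 → step 20: x=0.040, v=0.064, θ=-0.021, ω=0.032
apply F[20]=-0.301 → step 21: x=0.041, v=0.061, θ=-0.021, ω=0.031
apply F[21]=-0.292 → step 22: x=0.042, v=0.057, θ=-0.020, ω=0.031
apply F[22]=-0.283 → step 23: x=0.044, v=0.054, θ=-0.019, ω=0.030
apply F[23]=-0.275 → step 24: x=0.045, v=0.051, θ=-0.019, ω=0.029
apply F[24]=-0.266 → step 25: x=0.046, v=0.048, θ=-0.018, ω=0.028
apply F[25]=-0.258 → step 26: x=0.047, v=0.045, θ=-0.018, ω=0.028
apply F[26]=-0.250 → step 27: x=0.047, v=0.042, θ=-0.017, ω=0.027
apply F[27]=-0.242 → step 28: x=0.048, v=0.039, θ=-0.017, ω=0.026
apply F[28]=-0.235 → step 29: x=0.049, v=0.037, θ=-0.016, ω=0.026
apply F[29]=-0.227 → step 30: x=0.050, v=0.034, θ=-0.016, ω=0.025
apply F[30]=-0.220 → step 31: x=0.050, v=0.032, θ=-0.015, ω=0.024
max |θ| = 0.042 ≤ 0.130 over all 32 states.

Answer: never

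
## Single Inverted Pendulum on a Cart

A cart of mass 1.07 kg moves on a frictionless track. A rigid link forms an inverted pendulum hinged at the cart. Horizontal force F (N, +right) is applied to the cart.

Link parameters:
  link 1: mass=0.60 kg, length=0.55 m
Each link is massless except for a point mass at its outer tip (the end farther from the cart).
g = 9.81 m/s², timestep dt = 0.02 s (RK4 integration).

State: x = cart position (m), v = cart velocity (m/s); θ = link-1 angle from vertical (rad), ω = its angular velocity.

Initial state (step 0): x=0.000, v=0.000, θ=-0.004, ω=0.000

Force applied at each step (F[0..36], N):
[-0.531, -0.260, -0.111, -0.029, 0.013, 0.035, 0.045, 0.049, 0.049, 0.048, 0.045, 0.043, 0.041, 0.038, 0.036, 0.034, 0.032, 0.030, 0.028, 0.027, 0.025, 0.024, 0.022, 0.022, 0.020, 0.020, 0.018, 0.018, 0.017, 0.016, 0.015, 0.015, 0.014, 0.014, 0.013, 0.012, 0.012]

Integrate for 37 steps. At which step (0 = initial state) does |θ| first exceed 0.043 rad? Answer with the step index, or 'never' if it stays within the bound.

apply F[0]=-0.531 → step 1: x=-0.000, v=-0.009, θ=-0.004, ω=0.016
apply F[1]=-0.260 → step 2: x=-0.000, v=-0.014, θ=-0.003, ω=0.023
apply F[2]=-0.111 → step 3: x=-0.001, v=-0.016, θ=-0.003, ω=0.025
apply F[3]=-0.029 → step 4: x=-0.001, v=-0.016, θ=-0.002, ω=0.024
apply F[4]=+0.013 → step 5: x=-0.001, v=-0.015, θ=-0.002, ω=0.022
apply F[5]=+0.035 → step 6: x=-0.002, v=-0.015, θ=-0.002, ω=0.020
apply F[6]=+0.045 → step 7: x=-0.002, v=-0.014, θ=-0.001, ω=0.018
apply F[7]=+0.049 → step 8: x=-0.002, v=-0.013, θ=-0.001, ω=0.016
apply F[8]=+0.049 → step 9: x=-0.002, v=-0.012, θ=-0.001, ω=0.014
apply F[9]=+0.048 → step 10: x=-0.003, v=-0.011, θ=-0.000, ω=0.012
apply F[10]=+0.045 → step 11: x=-0.003, v=-0.010, θ=-0.000, ω=0.010
apply F[11]=+0.043 → step 12: x=-0.003, v=-0.009, θ=0.000, ω=0.008
apply F[12]=+0.041 → step 13: x=-0.003, v=-0.008, θ=0.000, ω=0.007
apply F[13]=+0.038 → step 14: x=-0.003, v=-0.007, θ=0.000, ω=0.006
apply F[14]=+0.036 → step 15: x=-0.003, v=-0.007, θ=0.000, ω=0.005
apply F[15]=+0.034 → step 16: x=-0.004, v=-0.006, θ=0.001, ω=0.004
apply F[16]=+0.032 → step 17: x=-0.004, v=-0.006, θ=0.001, ω=0.003
apply F[17]=+0.030 → step 18: x=-0.004, v=-0.005, θ=0.001, ω=0.003
apply F[18]=+0.028 → step 19: x=-0.004, v=-0.005, θ=0.001, ω=0.002
apply F[19]=+0.027 → step 20: x=-0.004, v=-0.004, θ=0.001, ω=0.002
apply F[20]=+0.025 → step 21: x=-0.004, v=-0.004, θ=0.001, ω=0.001
apply F[21]=+0.024 → step 22: x=-0.004, v=-0.004, θ=0.001, ω=0.001
apply F[22]=+0.022 → step 23: x=-0.004, v=-0.003, θ=0.001, ω=0.001
apply F[23]=+0.022 → step 24: x=-0.004, v=-0.003, θ=0.001, ω=0.000
apply F[24]=+0.020 → step 25: x=-0.004, v=-0.003, θ=0.001, ω=0.000
apply F[25]=+0.020 → step 26: x=-0.004, v=-0.002, θ=0.001, ω=-0.000
apply F[26]=+0.018 → step 27: x=-0.004, v=-0.002, θ=0.001, ω=-0.000
apply F[27]=+0.018 → step 28: x=-0.004, v=-0.002, θ=0.001, ω=-0.000
apply F[28]=+0.017 → step 29: x=-0.004, v=-0.002, θ=0.001, ω=-0.001
apply F[29]=+0.016 → step 30: x=-0.005, v=-0.001, θ=0.001, ω=-0.001
apply F[30]=+0.015 → step 31: x=-0.005, v=-0.001, θ=0.001, ω=-0.001
apply F[31]=+0.015 → step 32: x=-0.005, v=-0.001, θ=0.001, ω=-0.001
apply F[32]=+0.014 → step 33: x=-0.005, v=-0.001, θ=0.001, ω=-0.001
apply F[33]=+0.014 → step 34: x=-0.005, v=-0.001, θ=0.001, ω=-0.001
apply F[34]=+0.013 → step 35: x=-0.005, v=-0.001, θ=0.001, ω=-0.001
apply F[35]=+0.012 → step 36: x=-0.005, v=-0.000, θ=0.001, ω=-0.001
apply F[36]=+0.012 → step 37: x=-0.005, v=-0.000, θ=0.001, ω=-0.001
max |θ| = 0.004 ≤ 0.043 over all 38 states.

Answer: never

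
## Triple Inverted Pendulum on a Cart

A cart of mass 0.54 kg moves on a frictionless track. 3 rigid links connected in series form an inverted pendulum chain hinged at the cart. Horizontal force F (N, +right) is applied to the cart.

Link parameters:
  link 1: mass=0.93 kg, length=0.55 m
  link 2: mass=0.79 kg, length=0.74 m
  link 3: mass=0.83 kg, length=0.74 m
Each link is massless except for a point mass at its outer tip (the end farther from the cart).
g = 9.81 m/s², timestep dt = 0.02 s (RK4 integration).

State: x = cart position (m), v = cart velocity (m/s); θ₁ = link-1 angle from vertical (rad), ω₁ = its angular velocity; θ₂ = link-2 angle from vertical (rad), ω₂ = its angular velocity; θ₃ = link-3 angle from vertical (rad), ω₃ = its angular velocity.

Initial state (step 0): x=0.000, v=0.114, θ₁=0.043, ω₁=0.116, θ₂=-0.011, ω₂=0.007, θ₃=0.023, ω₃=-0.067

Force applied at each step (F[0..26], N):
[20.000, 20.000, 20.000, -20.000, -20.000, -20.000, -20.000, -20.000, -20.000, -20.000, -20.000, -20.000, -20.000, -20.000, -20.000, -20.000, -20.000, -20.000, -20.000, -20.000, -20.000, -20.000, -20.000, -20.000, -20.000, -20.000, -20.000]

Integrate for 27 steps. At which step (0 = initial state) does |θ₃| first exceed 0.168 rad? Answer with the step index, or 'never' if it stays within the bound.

Answer: 24

Derivation:
apply F[0]=+20.000 → step 1: x=0.009, v=0.813, θ₁=0.033, ω₁=-1.104, θ₂=-0.011, ω₂=-0.045, θ₃=0.022, ω₃=-0.047
apply F[1]=+20.000 → step 2: x=0.033, v=1.538, θ₁=-0.002, ω₁=-2.399, θ₂=-0.013, ω₂=-0.073, θ₃=0.021, ω₃=-0.031
apply F[2]=+20.000 → step 3: x=0.071, v=2.285, θ₁=-0.063, ω₁=-3.768, θ₂=-0.014, ω₂=-0.075, θ₃=0.021, ω₃=-0.024
apply F[3]=-20.000 → step 4: x=0.110, v=1.614, θ₁=-0.127, ω₁=-2.627, θ₂=-0.015, ω₂=-0.036, θ₃=0.020, ω₃=-0.010
apply F[4]=-20.000 → step 5: x=0.136, v=1.030, θ₁=-0.170, ω₁=-1.725, θ₂=-0.015, ω₂=0.064, θ₃=0.020, ω₃=0.011
apply F[5]=-20.000 → step 6: x=0.151, v=0.510, θ₁=-0.197, ω₁=-0.996, θ₂=-0.012, ω₂=0.212, θ₃=0.021, ω₃=0.035
apply F[6]=-20.000 → step 7: x=0.157, v=0.026, θ₁=-0.211, ω₁=-0.367, θ₂=-0.006, ω₂=0.392, θ₃=0.022, ω₃=0.058
apply F[7]=-20.000 → step 8: x=0.153, v=-0.448, θ₁=-0.212, ω₁=0.227, θ₂=0.003, ω₂=0.591, θ₃=0.023, ω₃=0.075
apply F[8]=-20.000 → step 9: x=0.139, v=-0.933, θ₁=-0.201, ω₁=0.843, θ₂=0.017, ω₂=0.796, θ₃=0.025, ω₃=0.085
apply F[9]=-20.000 → step 10: x=0.115, v=-1.452, θ₁=-0.178, ω₁=1.540, θ₂=0.035, ω₂=0.993, θ₃=0.026, ω₃=0.085
apply F[10]=-20.000 → step 11: x=0.080, v=-2.030, θ₁=-0.139, ω₁=2.388, θ₂=0.057, ω₂=1.162, θ₃=0.028, ω₃=0.074
apply F[11]=-20.000 → step 12: x=0.033, v=-2.689, θ₁=-0.081, ω₁=3.459, θ₂=0.081, ω₂=1.271, θ₃=0.029, ω₃=0.059
apply F[12]=-20.000 → step 13: x=-0.028, v=-3.419, θ₁=0.001, ω₁=4.762, θ₂=0.107, ω₂=1.287, θ₃=0.030, ω₃=0.058
apply F[13]=-20.000 → step 14: x=-0.103, v=-4.106, θ₁=0.110, ω₁=6.061, θ₂=0.132, ω₂=1.225, θ₃=0.032, ω₃=0.104
apply F[14]=-20.000 → step 15: x=-0.190, v=-4.548, θ₁=0.240, ω₁=6.878, θ₂=0.156, ω₂=1.211, θ₃=0.035, ω₃=0.217
apply F[15]=-20.000 → step 16: x=-0.283, v=-4.713, θ₁=0.381, ω₁=7.094, θ₂=0.182, ω₂=1.345, θ₃=0.041, ω₃=0.363
apply F[16]=-20.000 → step 17: x=-0.378, v=-4.729, θ₁=0.522, ω₁=6.997, θ₂=0.211, ω₂=1.600, θ₃=0.049, ω₃=0.509
apply F[17]=-20.000 → step 18: x=-0.472, v=-4.689, θ₁=0.660, ω₁=6.809, θ₂=0.246, ω₂=1.920, θ₃=0.061, ω₃=0.648
apply F[18]=-20.000 → step 19: x=-0.565, v=-4.630, θ₁=0.794, ω₁=6.615, θ₂=0.288, ω₂=2.270, θ₃=0.075, ω₃=0.784
apply F[19]=-20.000 → step 20: x=-0.657, v=-4.562, θ₁=0.925, ω₁=6.436, θ₂=0.337, ω₂=2.635, θ₃=0.092, ω₃=0.924
apply F[20]=-20.000 → step 21: x=-0.748, v=-4.487, θ₁=1.052, ω₁=6.273, θ₂=0.393, ω₂=3.006, θ₃=0.112, ω₃=1.074
apply F[21]=-20.000 → step 22: x=-0.837, v=-4.404, θ₁=1.176, ω₁=6.121, θ₂=0.457, ω₂=3.379, θ₃=0.135, ω₃=1.239
apply F[22]=-20.000 → step 23: x=-0.924, v=-4.314, θ₁=1.297, ω₁=5.971, θ₂=0.529, ω₂=3.750, θ₃=0.162, ω₃=1.428
apply F[23]=-20.000 → step 24: x=-1.009, v=-4.217, θ₁=1.415, ω₁=5.819, θ₂=0.607, ω₂=4.116, θ₃=0.193, ω₃=1.645
apply F[24]=-20.000 → step 25: x=-1.093, v=-4.112, θ₁=1.529, ω₁=5.656, θ₂=0.693, ω₂=4.473, θ₃=0.228, ω₃=1.899
apply F[25]=-20.000 → step 26: x=-1.174, v=-4.001, θ₁=1.641, ω₁=5.477, θ₂=0.786, ω₂=4.820, θ₃=0.269, ω₃=2.195
apply F[26]=-20.000 → step 27: x=-1.253, v=-3.884, θ₁=1.748, ω₁=5.276, θ₂=0.886, ω₂=5.152, θ₃=0.316, ω₃=2.543
|θ₃| = 0.193 > 0.168 first at step 24.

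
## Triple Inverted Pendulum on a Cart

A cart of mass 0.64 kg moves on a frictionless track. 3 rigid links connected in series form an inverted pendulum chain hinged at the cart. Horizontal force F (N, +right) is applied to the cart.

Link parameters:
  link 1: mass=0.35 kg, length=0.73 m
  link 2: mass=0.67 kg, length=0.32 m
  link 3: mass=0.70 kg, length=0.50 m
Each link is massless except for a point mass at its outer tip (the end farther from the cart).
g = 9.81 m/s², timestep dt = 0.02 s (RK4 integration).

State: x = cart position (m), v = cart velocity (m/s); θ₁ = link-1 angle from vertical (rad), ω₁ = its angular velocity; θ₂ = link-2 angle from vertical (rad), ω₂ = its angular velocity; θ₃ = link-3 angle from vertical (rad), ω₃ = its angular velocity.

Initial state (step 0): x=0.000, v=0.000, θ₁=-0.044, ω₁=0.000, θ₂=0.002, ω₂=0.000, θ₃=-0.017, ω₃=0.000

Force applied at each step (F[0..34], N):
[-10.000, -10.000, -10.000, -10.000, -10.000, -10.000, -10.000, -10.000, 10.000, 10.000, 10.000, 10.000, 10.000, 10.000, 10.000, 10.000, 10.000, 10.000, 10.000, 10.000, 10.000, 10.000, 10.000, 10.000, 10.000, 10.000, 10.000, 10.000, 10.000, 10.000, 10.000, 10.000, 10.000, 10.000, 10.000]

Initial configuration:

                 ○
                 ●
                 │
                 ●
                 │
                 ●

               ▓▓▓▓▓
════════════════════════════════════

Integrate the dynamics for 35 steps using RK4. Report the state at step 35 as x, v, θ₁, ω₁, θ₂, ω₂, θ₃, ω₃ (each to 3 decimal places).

apply F[0]=-10.000 → step 1: x=-0.003, v=-0.289, θ₁=-0.041, ω₁=0.334, θ₂=0.004, ω₂=0.157, θ₃=-0.017, ω₃=-0.016
apply F[1]=-10.000 → step 2: x=-0.012, v=-0.582, θ₁=-0.031, ω₁=0.680, θ₂=0.008, ω₂=0.301, θ₃=-0.018, ω₃=-0.035
apply F[2]=-10.000 → step 3: x=-0.026, v=-0.883, θ₁=-0.013, ω₁=1.051, θ₂=0.015, ω₂=0.420, θ₃=-0.019, ω₃=-0.058
apply F[3]=-10.000 → step 4: x=-0.047, v=-1.194, θ₁=0.012, ω₁=1.458, θ₂=0.025, ω₂=0.499, θ₃=-0.020, ω₃=-0.086
apply F[4]=-10.000 → step 5: x=-0.074, v=-1.517, θ₁=0.045, ω₁=1.905, θ₂=0.035, ω₂=0.528, θ₃=-0.022, ω₃=-0.116
apply F[5]=-10.000 → step 6: x=-0.108, v=-1.848, θ₁=0.088, ω₁=2.388, θ₂=0.046, ω₂=0.510, θ₃=-0.025, ω₃=-0.142
apply F[6]=-10.000 → step 7: x=-0.148, v=-2.176, θ₁=0.141, ω₁=2.882, θ₂=0.055, ω₂=0.474, θ₃=-0.028, ω₃=-0.159
apply F[7]=-10.000 → step 8: x=-0.195, v=-2.487, θ₁=0.203, ω₁=3.344, θ₂=0.065, ω₂=0.481, θ₃=-0.031, ω₃=-0.158
apply F[8]=+10.000 → step 9: x=-0.242, v=-2.229, θ₁=0.268, ω₁=3.140, θ₂=0.073, ω₂=0.286, θ₃=-0.034, ω₃=-0.193
apply F[9]=+10.000 → step 10: x=-0.284, v=-1.994, θ₁=0.329, ω₁=3.025, θ₂=0.076, ω₂=-0.014, θ₃=-0.039, ω₃=-0.236
apply F[10]=+10.000 → step 11: x=-0.322, v=-1.774, θ₁=0.389, ω₁=2.979, θ₂=0.071, ω₂=-0.402, θ₃=-0.044, ω₃=-0.280
apply F[11]=+10.000 → step 12: x=-0.355, v=-1.561, θ₁=0.449, ω₁=2.978, θ₂=0.059, ω₂=-0.854, θ₃=-0.050, ω₃=-0.319
apply F[12]=+10.000 → step 13: x=-0.384, v=-1.348, θ₁=0.509, ω₁=3.002, θ₂=0.037, ω₂=-1.345, θ₃=-0.057, ω₃=-0.349
apply F[13]=+10.000 → step 14: x=-0.409, v=-1.130, θ₁=0.569, ω₁=3.033, θ₂=0.005, ω₂=-1.852, θ₃=-0.064, ω₃=-0.368
apply F[14]=+10.000 → step 15: x=-0.429, v=-0.906, θ₁=0.630, ω₁=3.059, θ₂=-0.037, ω₂=-2.360, θ₃=-0.071, ω₃=-0.377
apply F[15]=+10.000 → step 16: x=-0.445, v=-0.675, θ₁=0.691, ω₁=3.072, θ₂=-0.089, ω₂=-2.857, θ₃=-0.079, ω₃=-0.378
apply F[16]=+10.000 → step 17: x=-0.456, v=-0.437, θ₁=0.753, ω₁=3.067, θ₂=-0.151, ω₂=-3.341, θ₃=-0.086, ω₃=-0.376
apply F[17]=+10.000 → step 18: x=-0.462, v=-0.195, θ₁=0.814, ω₁=3.040, θ₂=-0.223, ω₂=-3.813, θ₃=-0.094, ω₃=-0.375
apply F[18]=+10.000 → step 19: x=-0.464, v=0.048, θ₁=0.874, ω₁=2.990, θ₂=-0.304, ω₂=-4.281, θ₃=-0.101, ω₃=-0.379
apply F[19]=+10.000 → step 20: x=-0.461, v=0.290, θ₁=0.933, ω₁=2.915, θ₂=-0.394, ω₂=-4.756, θ₃=-0.109, ω₃=-0.395
apply F[20]=+10.000 → step 21: x=-0.452, v=0.526, θ₁=0.991, ω₁=2.810, θ₂=-0.494, ω₂=-5.251, θ₃=-0.117, ω₃=-0.431
apply F[21]=+10.000 → step 22: x=-0.440, v=0.753, θ₁=1.045, ω₁=2.671, θ₂=-0.604, ω₂=-5.782, θ₃=-0.126, ω₃=-0.496
apply F[22]=+10.000 → step 23: x=-0.422, v=0.962, θ₁=1.097, ω₁=2.492, θ₂=-0.726, ω₂=-6.365, θ₃=-0.137, ω₃=-0.606
apply F[23]=+10.000 → step 24: x=-0.401, v=1.145, θ₁=1.145, ω₁=2.266, θ₂=-0.859, ω₂=-7.018, θ₃=-0.151, ω₃=-0.782
apply F[24]=+10.000 → step 25: x=-0.377, v=1.290, θ₁=1.187, ω₁=1.993, θ₂=-1.007, ω₂=-7.750, θ₃=-0.169, ω₃=-1.056
apply F[25]=+10.000 → step 26: x=-0.350, v=1.378, θ₁=1.224, ω₁=1.682, θ₂=-1.170, ω₂=-8.550, θ₃=-0.194, ω₃=-1.474
apply F[26]=+10.000 → step 27: x=-0.322, v=1.388, θ₁=1.255, ω₁=1.378, θ₂=-1.349, ω₂=-9.348, θ₃=-0.230, ω₃=-2.090
apply F[27]=+10.000 → step 28: x=-0.295, v=1.308, θ₁=1.280, ω₁=1.175, θ₂=-1.543, ω₂=-9.974, θ₃=-0.279, ω₃=-2.936
apply F[28]=+10.000 → step 29: x=-0.270, v=1.158, θ₁=1.303, ω₁=1.207, θ₂=-1.745, ω₂=-10.153, θ₃=-0.348, ω₃=-3.965
apply F[29]=+10.000 → step 30: x=-0.249, v=1.006, θ₁=1.330, ω₁=1.545, θ₂=-1.944, ω₂=-9.684, θ₃=-0.438, ω₃=-5.006
apply F[30]=+10.000 → step 31: x=-0.230, v=0.936, θ₁=1.367, ω₁=2.093, θ₂=-2.129, ω₂=-8.661, θ₃=-0.547, ω₃=-5.859
apply F[31]=+10.000 → step 32: x=-0.211, v=0.979, θ₁=1.414, ω₁=2.682, θ₂=-2.289, ω₂=-7.386, θ₃=-0.671, ω₃=-6.446
apply F[32]=+10.000 → step 33: x=-0.190, v=1.121, θ₁=1.473, ω₁=3.213, θ₂=-2.424, ω₂=-6.102, θ₃=-0.804, ω₃=-6.809
apply F[33]=+10.000 → step 34: x=-0.165, v=1.333, θ₁=1.542, ω₁=3.670, θ₂=-2.534, ω₂=-4.914, θ₃=-0.942, ω₃=-7.021
apply F[34]=+10.000 → step 35: x=-0.136, v=1.591, θ₁=1.620, ω₁=4.077, θ₂=-2.621, ω₂=-3.852, θ₃=-1.084, ω₃=-7.142

Answer: x=-0.136, v=1.591, θ₁=1.620, ω₁=4.077, θ₂=-2.621, ω₂=-3.852, θ₃=-1.084, ω₃=-7.142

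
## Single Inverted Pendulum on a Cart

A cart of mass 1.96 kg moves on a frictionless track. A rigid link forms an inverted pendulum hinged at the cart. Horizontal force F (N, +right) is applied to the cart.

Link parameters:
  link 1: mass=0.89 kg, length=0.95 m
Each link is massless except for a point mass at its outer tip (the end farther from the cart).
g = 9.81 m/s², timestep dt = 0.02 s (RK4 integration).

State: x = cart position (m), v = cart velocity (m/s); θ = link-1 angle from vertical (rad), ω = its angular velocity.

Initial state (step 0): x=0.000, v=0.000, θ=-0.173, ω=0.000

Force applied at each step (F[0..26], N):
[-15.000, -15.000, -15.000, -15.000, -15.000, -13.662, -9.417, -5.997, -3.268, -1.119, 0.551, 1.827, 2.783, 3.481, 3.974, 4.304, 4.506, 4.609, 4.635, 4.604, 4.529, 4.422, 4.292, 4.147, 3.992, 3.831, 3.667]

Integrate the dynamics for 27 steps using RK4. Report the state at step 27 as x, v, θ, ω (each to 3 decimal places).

Answer: x=-0.352, v=-0.337, θ=0.055, ω=0.089

Derivation:
apply F[0]=-15.000 → step 1: x=-0.001, v=-0.136, θ=-0.172, ω=0.106
apply F[1]=-15.000 → step 2: x=-0.005, v=-0.273, θ=-0.169, ω=0.212
apply F[2]=-15.000 → step 3: x=-0.012, v=-0.409, θ=-0.163, ω=0.320
apply F[3]=-15.000 → step 4: x=-0.022, v=-0.547, θ=-0.156, ω=0.430
apply F[4]=-15.000 → step 5: x=-0.034, v=-0.686, θ=-0.146, ω=0.543
apply F[5]=-13.662 → step 6: x=-0.049, v=-0.812, θ=-0.134, ω=0.646
apply F[6]=-9.417 → step 7: x=-0.066, v=-0.897, θ=-0.121, ω=0.708
apply F[7]=-5.997 → step 8: x=-0.085, v=-0.948, θ=-0.106, ω=0.739
apply F[8]=-3.268 → step 9: x=-0.104, v=-0.973, θ=-0.091, ω=0.745
apply F[9]=-1.119 → step 10: x=-0.123, v=-0.978, θ=-0.077, ω=0.732
apply F[10]=+0.551 → step 11: x=-0.143, v=-0.966, θ=-0.062, ω=0.705
apply F[11]=+1.827 → step 12: x=-0.162, v=-0.943, θ=-0.049, ω=0.669
apply F[12]=+2.783 → step 13: x=-0.180, v=-0.911, θ=-0.036, ω=0.627
apply F[13]=+3.481 → step 14: x=-0.198, v=-0.873, θ=-0.024, ω=0.581
apply F[14]=+3.974 → step 15: x=-0.215, v=-0.831, θ=-0.012, ω=0.533
apply F[15]=+4.304 → step 16: x=-0.231, v=-0.786, θ=-0.002, ω=0.485
apply F[16]=+4.506 → step 17: x=-0.247, v=-0.740, θ=0.007, ω=0.437
apply F[17]=+4.609 → step 18: x=-0.261, v=-0.694, θ=0.015, ω=0.391
apply F[18]=+4.635 → step 19: x=-0.275, v=-0.649, θ=0.023, ω=0.347
apply F[19]=+4.604 → step 20: x=-0.287, v=-0.604, θ=0.029, ω=0.305
apply F[20]=+4.529 → step 21: x=-0.299, v=-0.561, θ=0.035, ω=0.266
apply F[21]=+4.422 → step 22: x=-0.309, v=-0.519, θ=0.040, ω=0.230
apply F[22]=+4.292 → step 23: x=-0.319, v=-0.479, θ=0.044, ω=0.196
apply F[23]=+4.147 → step 24: x=-0.329, v=-0.441, θ=0.048, ω=0.165
apply F[24]=+3.992 → step 25: x=-0.337, v=-0.404, θ=0.051, ω=0.137
apply F[25]=+3.831 → step 26: x=-0.345, v=-0.370, θ=0.053, ω=0.112
apply F[26]=+3.667 → step 27: x=-0.352, v=-0.337, θ=0.055, ω=0.089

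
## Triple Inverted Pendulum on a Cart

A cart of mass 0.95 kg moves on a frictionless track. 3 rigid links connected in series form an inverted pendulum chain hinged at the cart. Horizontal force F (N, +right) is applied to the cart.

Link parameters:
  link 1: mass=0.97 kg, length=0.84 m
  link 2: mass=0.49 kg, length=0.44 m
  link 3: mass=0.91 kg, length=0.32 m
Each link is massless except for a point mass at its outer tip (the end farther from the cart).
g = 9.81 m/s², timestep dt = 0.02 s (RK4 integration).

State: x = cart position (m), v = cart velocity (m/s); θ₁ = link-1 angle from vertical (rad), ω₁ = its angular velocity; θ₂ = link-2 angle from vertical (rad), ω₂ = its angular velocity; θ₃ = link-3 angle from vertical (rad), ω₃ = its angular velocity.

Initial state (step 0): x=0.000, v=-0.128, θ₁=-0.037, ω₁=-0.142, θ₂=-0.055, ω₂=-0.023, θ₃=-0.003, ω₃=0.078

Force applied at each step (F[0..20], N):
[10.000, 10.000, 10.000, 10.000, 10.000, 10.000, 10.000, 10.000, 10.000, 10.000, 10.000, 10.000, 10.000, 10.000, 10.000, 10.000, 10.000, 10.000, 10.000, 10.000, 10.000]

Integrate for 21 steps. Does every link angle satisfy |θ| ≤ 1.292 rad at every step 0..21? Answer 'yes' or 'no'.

apply F[0]=+10.000 → step 1: x=-0.000, v=0.101, θ₁=-0.043, ω₁=-0.418, θ₂=-0.056, ω₂=-0.081, θ₃=-0.001, ω₃=0.166
apply F[1]=+10.000 → step 2: x=0.004, v=0.332, θ₁=-0.054, ω₁=-0.702, θ₂=-0.058, ω₂=-0.134, θ₃=0.004, ω₃=0.259
apply F[2]=+10.000 → step 3: x=0.013, v=0.569, θ₁=-0.071, ω₁=-0.998, θ₂=-0.061, ω₂=-0.179, θ₃=0.010, ω₃=0.358
apply F[3]=+10.000 → step 4: x=0.027, v=0.810, θ₁=-0.094, ω₁=-1.308, θ₂=-0.065, ω₂=-0.212, θ₃=0.018, ω₃=0.461
apply F[4]=+10.000 → step 5: x=0.045, v=1.055, θ₁=-0.123, ω₁=-1.632, θ₂=-0.070, ω₂=-0.231, θ₃=0.028, ω₃=0.564
apply F[5]=+10.000 → step 6: x=0.069, v=1.301, θ₁=-0.159, ω₁=-1.966, θ₂=-0.074, ω₂=-0.237, θ₃=0.041, ω₃=0.659
apply F[6]=+10.000 → step 7: x=0.098, v=1.543, θ₁=-0.202, ω₁=-2.303, θ₂=-0.079, ω₂=-0.232, θ₃=0.054, ω₃=0.733
apply F[7]=+10.000 → step 8: x=0.131, v=1.772, θ₁=-0.251, ω₁=-2.629, θ₂=-0.084, ω₂=-0.224, θ₃=0.070, ω₃=0.773
apply F[8]=+10.000 → step 9: x=0.168, v=1.982, θ₁=-0.307, ω₁=-2.932, θ₂=-0.088, ω₂=-0.223, θ₃=0.085, ω₃=0.770
apply F[9]=+10.000 → step 10: x=0.210, v=2.166, θ₁=-0.368, ω₁=-3.203, θ₂=-0.093, ω₂=-0.242, θ₃=0.100, ω₃=0.719
apply F[10]=+10.000 → step 11: x=0.255, v=2.321, θ₁=-0.435, ω₁=-3.436, θ₂=-0.098, ω₂=-0.292, θ₃=0.114, ω₃=0.623
apply F[11]=+10.000 → step 12: x=0.302, v=2.446, θ₁=-0.505, ω₁=-3.632, θ₂=-0.105, ω₂=-0.381, θ₃=0.125, ω₃=0.489
apply F[12]=+10.000 → step 13: x=0.352, v=2.542, θ₁=-0.580, ω₁=-3.795, θ₂=-0.114, ω₂=-0.511, θ₃=0.133, ω₃=0.325
apply F[13]=+10.000 → step 14: x=0.404, v=2.613, θ₁=-0.657, ω₁=-3.931, θ₂=-0.125, ω₂=-0.683, θ₃=0.138, ω₃=0.140
apply F[14]=+10.000 → step 15: x=0.457, v=2.660, θ₁=-0.737, ω₁=-4.047, θ₂=-0.141, ω₂=-0.895, θ₃=0.138, ω₃=-0.061
apply F[15]=+10.000 → step 16: x=0.510, v=2.685, θ₁=-0.819, ω₁=-4.148, θ₂=-0.161, ω₂=-1.143, θ₃=0.135, ω₃=-0.275
apply F[16]=+10.000 → step 17: x=0.564, v=2.690, θ₁=-0.903, ω₁=-4.237, θ₂=-0.187, ω₂=-1.423, θ₃=0.127, ω₃=-0.502
apply F[17]=+10.000 → step 18: x=0.618, v=2.676, θ₁=-0.988, ω₁=-4.318, θ₂=-0.219, ω₂=-1.731, θ₃=0.115, ω₃=-0.743
apply F[18]=+10.000 → step 19: x=0.671, v=2.644, θ₁=-1.075, ω₁=-4.393, θ₂=-0.256, ω₂=-2.063, θ₃=0.098, ω₃=-1.002
apply F[19]=+10.000 → step 20: x=0.723, v=2.594, θ₁=-1.164, ω₁=-4.463, θ₂=-0.301, ω₂=-2.414, θ₃=0.075, ω₃=-1.286
apply F[20]=+10.000 → step 21: x=0.775, v=2.525, θ₁=-1.254, ω₁=-4.529, θ₂=-0.353, ω₂=-2.781, θ₃=0.046, ω₃=-1.601
Max |angle| over trajectory = 1.254 rad; bound = 1.292 → within bound.

Answer: yes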